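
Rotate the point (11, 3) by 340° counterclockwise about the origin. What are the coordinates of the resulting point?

Rotation matrix for 340°: [[cos 340°, -sin 340°], [sin 340°, cos 340°]] ≈ [[0.939693, 0.342020], [-0.342020, 0.939693]]
[[0.939693, 0.342020], [-0.342020, 0.939693]] × [11, 3]ᵀ ≈ [11.3627, -0.9431]ᵀ
Result: (11.3627, -0.9431)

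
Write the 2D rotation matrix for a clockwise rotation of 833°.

Rotation matrix formula: [[cos θ, -sin θ], [sin θ, cos θ]]
A clockwise rotation by 833° is equivalent to a counterclockwise rotation by -833°.
For θ = -833°:
cos(-833°) = -0.3907
sin(-833°) = -0.9205
Result: [[-0.3907, 0.9205], [-0.9205, -0.3907]]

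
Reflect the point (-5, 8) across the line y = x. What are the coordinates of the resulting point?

Reflection across line y = x: (-5, 8) → (8, -5)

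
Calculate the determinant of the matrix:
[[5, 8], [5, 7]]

For a 2×2 matrix [[a, b], [c, d]], det = ad - bc
det = (5)(7) - (8)(5) = 35 - 40 = -5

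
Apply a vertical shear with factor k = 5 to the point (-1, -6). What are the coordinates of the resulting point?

Shear matrix for vertical shear with factor k = 5:
[[1, 0], [5, 1]]
Result: (-1, -6) → (-1, -11)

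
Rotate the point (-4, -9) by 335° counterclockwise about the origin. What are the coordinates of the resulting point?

Rotation matrix for 335°: [[cos 335°, -sin 335°], [sin 335°, cos 335°]] ≈ [[0.906308, 0.422618], [-0.422618, 0.906308]]
[[0.906308, 0.422618], [-0.422618, 0.906308]] × [-4, -9]ᵀ ≈ [-7.4288, -6.4663]ᵀ
Result: (-7.4288, -6.4663)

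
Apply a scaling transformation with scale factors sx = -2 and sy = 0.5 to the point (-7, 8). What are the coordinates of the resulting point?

Scaling matrix:
[[-2, 0], [0, 0.50]]
Result: (-7 × -2, 8 × 0.5) = (14, 4)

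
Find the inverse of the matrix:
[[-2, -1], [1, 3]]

For [[a,b],[c,d]], inverse = (1/det)·[[d,-b],[-c,a]]
det = (-2)(3) - (-1)(1) = -6 - -1 = -5
Inverse = (1/-5)·[[3, 1], [-1, -2]]
= [[-3/5, -1/5], [1/5, 2/5]]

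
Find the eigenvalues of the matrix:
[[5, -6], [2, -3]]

Characteristic equation: det(A - λI) = 0
λ² - (trace)λ + (det) = 0
trace = 5 + -3 = 2, det = (5)(-3) - (-6)(2) = -3
λ² - (2)λ + (-3) = 0
λ = (2 ± √((2)² - 4·(-3))) / 2 = (2 ± √16) / 2
Solving: λ = -1, 3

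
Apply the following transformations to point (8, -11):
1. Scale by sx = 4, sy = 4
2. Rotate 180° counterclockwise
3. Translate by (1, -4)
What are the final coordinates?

Step 1: Scale → (32, -44)
Step 2: Rotate 180° → (-32, 44)
Step 3: Translate → (-31, 40)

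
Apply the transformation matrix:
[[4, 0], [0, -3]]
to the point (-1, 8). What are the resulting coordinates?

Matrix multiplication:
[[4, 0], [0, -3]] × [-1, 8]ᵀ
= [(4)(-1) + (0)(8), (0)(-1) + (-3)(8)]ᵀ
= [-4, -24]ᵀ
Result: (-4, -24)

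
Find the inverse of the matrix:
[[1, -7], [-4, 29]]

For [[a,b],[c,d]], inverse = (1/det)·[[d,-b],[-c,a]]
det = (1)(29) - (-7)(-4) = 29 - 28 = 1
Inverse = [[29, 7], [4, 1]]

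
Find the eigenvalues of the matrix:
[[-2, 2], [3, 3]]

Characteristic equation: det(A - λI) = 0
λ² - (trace)λ + (det) = 0
trace = -2 + 3 = 1, det = (-2)(3) - (2)(3) = -12
λ² - (1)λ + (-12) = 0
λ = (1 ± √((1)² - 4·(-12))) / 2 = (1 ± √49) / 2
Solving: λ = -3, 4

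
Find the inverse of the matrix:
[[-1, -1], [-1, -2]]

For [[a,b],[c,d]], inverse = (1/det)·[[d,-b],[-c,a]]
det = (-1)(-2) - (-1)(-1) = 2 - 1 = 1
Inverse = [[-2, 1], [1, -1]]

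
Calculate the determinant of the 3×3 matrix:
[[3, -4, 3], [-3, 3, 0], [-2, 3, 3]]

Expansion along first row:
det = 3·det([[3,0],[3,3]]) - -4·det([[-3,0],[-2,3]]) + 3·det([[-3,3],[-2,3]])
    = 3·(3·3 - 0·3) - -4·(-3·3 - 0·-2) + 3·(-3·3 - 3·-2)
    = 3·9 - -4·-9 + 3·-3
    = 27 + -36 + -9 = -18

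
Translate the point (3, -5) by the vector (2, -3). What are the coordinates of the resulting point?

Translation by (2, -3) (homogeneous matrix [[1, 0, 2], [0, 1, -3], [0, 0, 1]]):
x' = 3 + 2 = 5
y' = -5 + -3 = -8
Result: (5, -8)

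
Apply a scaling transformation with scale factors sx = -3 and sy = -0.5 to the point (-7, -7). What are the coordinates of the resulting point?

Scaling matrix:
[[-3, 0], [0, -0.50]]
Result: (-7 × -3, -7 × -0.5) = (21, 3.5)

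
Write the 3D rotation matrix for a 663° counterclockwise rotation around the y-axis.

Rotation matrix for counterclockwise 663° around y-axis:
cos(663°) = 0.5446, sin(663°) = -0.8387
Result: [[0.5446, 0, -0.8387], [0, 1, 0], [0.8387, 0, 0.5446]]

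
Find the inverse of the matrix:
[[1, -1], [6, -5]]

For [[a,b],[c,d]], inverse = (1/det)·[[d,-b],[-c,a]]
det = (1)(-5) - (-1)(6) = -5 - -6 = 1
Inverse = [[-5, 1], [-6, 1]]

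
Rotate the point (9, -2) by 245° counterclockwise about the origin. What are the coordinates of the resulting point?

Rotation matrix for 245°: [[cos 245°, -sin 245°], [sin 245°, cos 245°]] ≈ [[-0.422618, 0.906308], [-0.906308, -0.422618]]
[[-0.422618, 0.906308], [-0.906308, -0.422618]] × [9, -2]ᵀ ≈ [-5.6162, -7.3115]ᵀ
Result: (-5.6162, -7.3115)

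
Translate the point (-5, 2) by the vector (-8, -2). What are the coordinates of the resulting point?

Translation by (-8, -2) (homogeneous matrix [[1, 0, -8], [0, 1, -2], [0, 0, 1]]):
x' = -5 + -8 = -13
y' = 2 + -2 = 0
Result: (-13, 0)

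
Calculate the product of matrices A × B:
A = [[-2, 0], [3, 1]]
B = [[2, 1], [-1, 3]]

Matrix multiplication:
C[0][0] = -2×2 + 0×-1 = -4
C[0][1] = -2×1 + 0×3 = -2
C[1][0] = 3×2 + 1×-1 = 5
C[1][1] = 3×1 + 1×3 = 6
Result: [[-4, -2], [5, 6]]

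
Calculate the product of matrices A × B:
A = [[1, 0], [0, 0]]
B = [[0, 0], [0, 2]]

Matrix multiplication:
C[0][0] = 1×0 + 0×0 = 0
C[0][1] = 1×0 + 0×2 = 0
C[1][0] = 0×0 + 0×0 = 0
C[1][1] = 0×0 + 0×2 = 0
Result: [[0, 0], [0, 0]]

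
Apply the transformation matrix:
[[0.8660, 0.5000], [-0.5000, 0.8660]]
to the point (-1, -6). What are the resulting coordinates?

Matrix multiplication:
[[0.8660, 0.5000], [-0.5000, 0.8660]] × [-1, -6]ᵀ
= [(0.8660)(-1) + (0.5000)(-6), (-0.5000)(-1) + (0.8660)(-6)]ᵀ
= [-3.8660, -4.6960]ᵀ
Result: (-3.8660, -4.6960)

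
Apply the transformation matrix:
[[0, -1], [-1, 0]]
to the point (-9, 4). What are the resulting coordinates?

Matrix multiplication:
[[0, -1], [-1, 0]] × [-9, 4]ᵀ
= [(0)(-9) + (-1)(4), (-1)(-9) + (0)(4)]ᵀ
= [-4, 9]ᵀ
Result: (-4, 9)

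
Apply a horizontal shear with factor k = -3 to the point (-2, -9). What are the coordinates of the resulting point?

Shear matrix for horizontal shear with factor k = -3:
[[1, -3], [0, 1]]
Result: (-2, -9) → (25, -9)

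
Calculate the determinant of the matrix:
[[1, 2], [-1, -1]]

For a 2×2 matrix [[a, b], [c, d]], det = ad - bc
det = (1)(-1) - (2)(-1) = -1 - -2 = 1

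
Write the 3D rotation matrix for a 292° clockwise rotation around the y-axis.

Rotation matrix for clockwise 292° around y-axis:
A clockwise rotation by 292° is a counterclockwise rotation by -292°.
cos(-292°) = 0.3746, sin(-292°) = 0.9272
Result: [[0.3746, 0, 0.9272], [0, 1, 0], [-0.9272, 0, 0.3746]]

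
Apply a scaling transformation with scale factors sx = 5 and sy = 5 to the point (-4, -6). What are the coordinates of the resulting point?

Scaling matrix:
[[5, 0], [0, 5]]
Result: (-4 × 5, -6 × 5) = (-20, -30)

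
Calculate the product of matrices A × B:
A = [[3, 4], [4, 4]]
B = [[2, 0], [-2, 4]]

Matrix multiplication:
C[0][0] = 3×2 + 4×-2 = -2
C[0][1] = 3×0 + 4×4 = 16
C[1][0] = 4×2 + 4×-2 = 0
C[1][1] = 4×0 + 4×4 = 16
Result: [[-2, 16], [0, 16]]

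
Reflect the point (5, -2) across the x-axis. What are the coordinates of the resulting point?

Reflection across x-axis: (5, -2) → (5, 2)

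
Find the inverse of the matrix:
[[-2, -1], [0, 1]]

For [[a,b],[c,d]], inverse = (1/det)·[[d,-b],[-c,a]]
det = (-2)(1) - (-1)(0) = -2 - 0 = -2
Inverse = (1/-2)·[[1, 1], [0, -2]]
= [[-1/2, -1/2], [0, 1]]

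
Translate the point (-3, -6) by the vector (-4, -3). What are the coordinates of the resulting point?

Translation by (-4, -3) (homogeneous matrix [[1, 0, -4], [0, 1, -3], [0, 0, 1]]):
x' = -3 + -4 = -7
y' = -6 + -3 = -9
Result: (-7, -9)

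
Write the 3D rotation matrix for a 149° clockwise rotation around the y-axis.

Rotation matrix for clockwise 149° around y-axis:
A clockwise rotation by 149° is a counterclockwise rotation by -149°.
cos(-149°) = -0.8572, sin(-149°) = -0.5150
Result: [[-0.8572, 0, -0.5150], [0, 1, 0], [0.5150, 0, -0.8572]]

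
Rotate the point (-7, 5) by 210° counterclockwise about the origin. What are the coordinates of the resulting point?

Rotation matrix for 210°: [[cos 210°, -sin 210°], [sin 210°, cos 210°]] ≈ [[-0.866025, 0.500000], [-0.500000, -0.866025]]
[[-0.866025, 0.500000], [-0.500000, -0.866025]] × [-7, 5]ᵀ ≈ [8.5622, -0.8301]ᵀ
Result: (8.5622, -0.8301)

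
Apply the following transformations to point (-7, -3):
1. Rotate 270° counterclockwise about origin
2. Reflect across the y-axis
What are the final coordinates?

Step 1: Rotate 270° → (-3, 7)
Step 2: Reflect across y-axis → (3, 7)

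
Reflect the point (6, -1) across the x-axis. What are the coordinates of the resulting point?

Reflection across x-axis: (6, -1) → (6, 1)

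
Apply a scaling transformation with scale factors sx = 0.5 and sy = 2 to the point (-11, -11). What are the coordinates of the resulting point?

Scaling matrix:
[[0.50, 0], [0, 2]]
Result: (-11 × 0.5, -11 × 2) = (-5.5, -22)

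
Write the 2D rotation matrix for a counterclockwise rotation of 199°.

Rotation matrix formula: [[cos θ, -sin θ], [sin θ, cos θ]]
For θ = 199°:
cos(199°) = -0.9455
sin(199°) = -0.3256
Result: [[-0.9455, 0.3256], [-0.3256, -0.9455]]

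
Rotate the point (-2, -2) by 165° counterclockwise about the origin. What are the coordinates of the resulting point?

Rotation matrix for 165°: [[cos 165°, -sin 165°], [sin 165°, cos 165°]] ≈ [[-0.965926, -0.258819], [0.258819, -0.965926]]
[[-0.965926, -0.258819], [0.258819, -0.965926]] × [-2, -2]ᵀ ≈ [2.4495, 1.4142]ᵀ
Result: (2.4495, 1.4142)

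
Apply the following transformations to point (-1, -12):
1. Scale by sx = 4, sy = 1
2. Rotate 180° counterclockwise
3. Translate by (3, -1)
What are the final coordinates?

Step 1: Scale → (-4, -12)
Step 2: Rotate 180° → (4, 12)
Step 3: Translate → (7, 11)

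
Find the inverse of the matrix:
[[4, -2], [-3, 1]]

For [[a,b],[c,d]], inverse = (1/det)·[[d,-b],[-c,a]]
det = (4)(1) - (-2)(-3) = 4 - 6 = -2
Inverse = (1/-2)·[[1, 2], [3, 4]]
= [[-1/2, -1], [-3/2, -2]]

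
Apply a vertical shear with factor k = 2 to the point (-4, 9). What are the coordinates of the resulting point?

Shear matrix for vertical shear with factor k = 2:
[[1, 0], [2, 1]]
Result: (-4, 9) → (-4, 1)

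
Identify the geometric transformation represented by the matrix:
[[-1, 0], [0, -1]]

This matrix represents: rotation by 180° (or reflection through origin)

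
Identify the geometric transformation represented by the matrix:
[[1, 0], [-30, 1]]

This matrix represents: vertical shear with factor -30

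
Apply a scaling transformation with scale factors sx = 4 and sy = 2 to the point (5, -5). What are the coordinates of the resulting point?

Scaling matrix:
[[4, 0], [0, 2]]
Result: (5 × 4, -5 × 2) = (20, -10)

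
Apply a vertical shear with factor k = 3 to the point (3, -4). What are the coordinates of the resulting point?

Shear matrix for vertical shear with factor k = 3:
[[1, 0], [3, 1]]
Result: (3, -4) → (3, 5)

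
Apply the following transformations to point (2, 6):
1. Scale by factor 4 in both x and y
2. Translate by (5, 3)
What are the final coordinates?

Step 1: Scale (2, 6) by 4 → (8, 24)
Step 2: Translate by (5, 3) → (13, 27)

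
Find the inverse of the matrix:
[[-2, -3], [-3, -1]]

For [[a,b],[c,d]], inverse = (1/det)·[[d,-b],[-c,a]]
det = (-2)(-1) - (-3)(-3) = 2 - 9 = -7
Inverse = (1/-7)·[[-1, 3], [3, -2]]
= [[1/7, -3/7], [-3/7, 2/7]]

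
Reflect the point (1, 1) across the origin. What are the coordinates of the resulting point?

Reflection across origin: (1, 1) → (-1, -1)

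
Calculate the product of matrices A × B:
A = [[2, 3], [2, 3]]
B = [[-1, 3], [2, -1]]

Matrix multiplication:
C[0][0] = 2×-1 + 3×2 = 4
C[0][1] = 2×3 + 3×-1 = 3
C[1][0] = 2×-1 + 3×2 = 4
C[1][1] = 2×3 + 3×-1 = 3
Result: [[4, 3], [4, 3]]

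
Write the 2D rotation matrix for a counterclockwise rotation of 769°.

Rotation matrix formula: [[cos θ, -sin θ], [sin θ, cos θ]]
For θ = 769°:
cos(769°) = 0.6561
sin(769°) = 0.7547
Result: [[0.6561, -0.7547], [0.7547, 0.6561]]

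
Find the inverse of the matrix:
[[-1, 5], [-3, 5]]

For [[a,b],[c,d]], inverse = (1/det)·[[d,-b],[-c,a]]
det = (-1)(5) - (5)(-3) = -5 - -15 = 10
Inverse = (1/10)·[[5, -5], [3, -1]]
= [[1/2, -1/2], [3/10, -1/10]]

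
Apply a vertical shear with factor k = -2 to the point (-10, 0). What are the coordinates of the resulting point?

Shear matrix for vertical shear with factor k = -2:
[[1, 0], [-2, 1]]
Result: (-10, 0) → (-10, 20)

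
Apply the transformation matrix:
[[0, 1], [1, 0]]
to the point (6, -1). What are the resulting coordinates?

Matrix multiplication:
[[0, 1], [1, 0]] × [6, -1]ᵀ
= [(0)(6) + (1)(-1), (1)(6) + (0)(-1)]ᵀ
= [-1, 6]ᵀ
Result: (-1, 6)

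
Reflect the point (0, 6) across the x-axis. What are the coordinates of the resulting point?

Reflection across x-axis: (0, 6) → (0, -6)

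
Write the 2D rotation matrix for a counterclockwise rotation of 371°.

Rotation matrix formula: [[cos θ, -sin θ], [sin θ, cos θ]]
For θ = 371°:
cos(371°) = 0.9816
sin(371°) = 0.1908
Result: [[0.9816, -0.1908], [0.1908, 0.9816]]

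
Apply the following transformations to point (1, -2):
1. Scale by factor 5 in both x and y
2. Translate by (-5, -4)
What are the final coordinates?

Step 1: Scale (1, -2) by 5 → (5, -10)
Step 2: Translate by (-5, -4) → (0, -14)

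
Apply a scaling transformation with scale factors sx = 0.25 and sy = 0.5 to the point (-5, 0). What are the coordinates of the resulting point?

Scaling matrix:
[[0.25, 0], [0, 0.50]]
Result: (-5 × 0.25, 0 × 0.5) = (-1.25, 0)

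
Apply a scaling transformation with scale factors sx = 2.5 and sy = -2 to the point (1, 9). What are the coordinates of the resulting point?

Scaling matrix:
[[2.50, 0], [0, -2]]
Result: (1 × 2.5, 9 × -2) = (2.5, -18)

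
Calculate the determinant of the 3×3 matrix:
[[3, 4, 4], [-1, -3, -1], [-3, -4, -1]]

Expansion along first row:
det = 3·det([[-3,-1],[-4,-1]]) - 4·det([[-1,-1],[-3,-1]]) + 4·det([[-1,-3],[-3,-4]])
    = 3·(-3·-1 - -1·-4) - 4·(-1·-1 - -1·-3) + 4·(-1·-4 - -3·-3)
    = 3·-1 - 4·-2 + 4·-5
    = -3 + 8 + -20 = -15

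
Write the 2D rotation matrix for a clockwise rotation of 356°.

Rotation matrix formula: [[cos θ, -sin θ], [sin θ, cos θ]]
A clockwise rotation by 356° is equivalent to a counterclockwise rotation by -356°.
For θ = -356°:
cos(-356°) = 0.9976
sin(-356°) = 0.0698
Result: [[0.9976, -0.0698], [0.0698, 0.9976]]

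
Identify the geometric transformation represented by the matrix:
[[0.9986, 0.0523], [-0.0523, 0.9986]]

This matrix represents: rotation by 357° counterclockwise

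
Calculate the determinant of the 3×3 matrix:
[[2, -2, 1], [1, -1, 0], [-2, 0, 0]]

Expansion along first row:
det = 2·det([[-1,0],[0,0]]) - -2·det([[1,0],[-2,0]]) + 1·det([[1,-1],[-2,0]])
    = 2·(-1·0 - 0·0) - -2·(1·0 - 0·-2) + 1·(1·0 - -1·-2)
    = 2·0 - -2·0 + 1·-2
    = 0 + 0 + -2 = -2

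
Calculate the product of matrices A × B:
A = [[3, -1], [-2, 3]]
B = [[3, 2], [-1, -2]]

Matrix multiplication:
C[0][0] = 3×3 + -1×-1 = 10
C[0][1] = 3×2 + -1×-2 = 8
C[1][0] = -2×3 + 3×-1 = -9
C[1][1] = -2×2 + 3×-2 = -10
Result: [[10, 8], [-9, -10]]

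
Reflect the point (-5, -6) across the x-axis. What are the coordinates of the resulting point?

Reflection across x-axis: (-5, -6) → (-5, 6)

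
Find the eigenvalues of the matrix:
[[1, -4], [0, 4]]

Characteristic equation: det(A - λI) = 0
λ² - (trace)λ + (det) = 0
trace = 1 + 4 = 5, det = (1)(4) - (-4)(0) = 4
λ² - (5)λ + (4) = 0
λ = (5 ± √((5)² - 4·(4))) / 2 = (5 ± √9) / 2
Solving: λ = 1, 4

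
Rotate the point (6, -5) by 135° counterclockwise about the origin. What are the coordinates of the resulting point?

Rotation matrix for 135°: [[cos 135°, -sin 135°], [sin 135°, cos 135°]] ≈ [[-0.707107, -0.707107], [0.707107, -0.707107]]
[[-0.707107, -0.707107], [0.707107, -0.707107]] × [6, -5]ᵀ ≈ [-0.7071, 7.7782]ᵀ
Result: (-0.7071, 7.7782)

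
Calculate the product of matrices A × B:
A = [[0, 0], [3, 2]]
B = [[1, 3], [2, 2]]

Matrix multiplication:
C[0][0] = 0×1 + 0×2 = 0
C[0][1] = 0×3 + 0×2 = 0
C[1][0] = 3×1 + 2×2 = 7
C[1][1] = 3×3 + 2×2 = 13
Result: [[0, 0], [7, 13]]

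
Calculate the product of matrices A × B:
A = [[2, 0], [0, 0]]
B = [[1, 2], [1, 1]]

Matrix multiplication:
C[0][0] = 2×1 + 0×1 = 2
C[0][1] = 2×2 + 0×1 = 4
C[1][0] = 0×1 + 0×1 = 0
C[1][1] = 0×2 + 0×1 = 0
Result: [[2, 4], [0, 0]]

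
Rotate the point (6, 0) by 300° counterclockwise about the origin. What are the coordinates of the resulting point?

Rotation matrix for 300°: [[cos 300°, -sin 300°], [sin 300°, cos 300°]] ≈ [[0.500000, 0.866025], [-0.866025, 0.500000]]
[[0.500000, 0.866025], [-0.866025, 0.500000]] × [6, 0]ᵀ ≈ [3, -5.1962]ᵀ
Result: (3, -5.1962)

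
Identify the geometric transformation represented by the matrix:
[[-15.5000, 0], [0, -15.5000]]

This matrix represents: uniform scaling by factor -15.5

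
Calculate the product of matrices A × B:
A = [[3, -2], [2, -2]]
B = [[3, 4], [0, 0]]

Matrix multiplication:
C[0][0] = 3×3 + -2×0 = 9
C[0][1] = 3×4 + -2×0 = 12
C[1][0] = 2×3 + -2×0 = 6
C[1][1] = 2×4 + -2×0 = 8
Result: [[9, 12], [6, 8]]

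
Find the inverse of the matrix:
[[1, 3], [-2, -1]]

For [[a,b],[c,d]], inverse = (1/det)·[[d,-b],[-c,a]]
det = (1)(-1) - (3)(-2) = -1 - -6 = 5
Inverse = (1/5)·[[-1, -3], [2, 1]]
= [[-1/5, -3/5], [2/5, 1/5]]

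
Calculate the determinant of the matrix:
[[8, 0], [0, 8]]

For a 2×2 matrix [[a, b], [c, d]], det = ad - bc
det = (8)(8) - (0)(0) = 64 - 0 = 64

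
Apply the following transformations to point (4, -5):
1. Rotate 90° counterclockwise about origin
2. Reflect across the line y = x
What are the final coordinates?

Step 1: Rotate 90° → (5, 4)
Step 2: Reflect across line y = x → (4, 5)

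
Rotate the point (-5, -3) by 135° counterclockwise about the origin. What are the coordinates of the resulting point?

Rotation matrix for 135°: [[cos 135°, -sin 135°], [sin 135°, cos 135°]] ≈ [[-0.707107, -0.707107], [0.707107, -0.707107]]
[[-0.707107, -0.707107], [0.707107, -0.707107]] × [-5, -3]ᵀ ≈ [5.6569, -1.4142]ᵀ
Result: (5.6569, -1.4142)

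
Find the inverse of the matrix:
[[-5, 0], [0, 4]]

For [[a,b],[c,d]], inverse = (1/det)·[[d,-b],[-c,a]]
det = (-5)(4) - (0)(0) = -20 - 0 = -20
Inverse = (1/-20)·[[4, 0], [0, -5]]
= [[-1/5, 0], [0, 1/4]]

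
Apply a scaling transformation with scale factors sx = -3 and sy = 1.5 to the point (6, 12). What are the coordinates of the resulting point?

Scaling matrix:
[[-3, 0], [0, 1.50]]
Result: (6 × -3, 12 × 1.5) = (-18, 18)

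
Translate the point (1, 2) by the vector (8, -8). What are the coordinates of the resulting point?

Translation by (8, -8) (homogeneous matrix [[1, 0, 8], [0, 1, -8], [0, 0, 1]]):
x' = 1 + 8 = 9
y' = 2 + -8 = -6
Result: (9, -6)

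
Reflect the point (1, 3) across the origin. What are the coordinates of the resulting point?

Reflection across origin: (1, 3) → (-1, -3)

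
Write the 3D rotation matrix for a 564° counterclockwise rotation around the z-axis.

Rotation matrix for counterclockwise 564° around z-axis:
cos(564°) = -0.9135, sin(564°) = -0.4067
Result: [[-0.9135, 0.4067, 0], [-0.4067, -0.9135, 0], [0, 0, 1]]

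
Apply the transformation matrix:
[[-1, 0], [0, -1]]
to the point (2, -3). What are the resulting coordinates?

Matrix multiplication:
[[-1, 0], [0, -1]] × [2, -3]ᵀ
= [(-1)(2) + (0)(-3), (0)(2) + (-1)(-3)]ᵀ
= [-2, 3]ᵀ
Result: (-2, 3)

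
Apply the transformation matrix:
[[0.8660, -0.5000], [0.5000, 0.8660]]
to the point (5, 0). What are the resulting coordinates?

Matrix multiplication:
[[0.8660, -0.5000], [0.5000, 0.8660]] × [5, 0]ᵀ
= [(0.8660)(5) + (-0.5000)(0), (0.5000)(5) + (0.8660)(0)]ᵀ
= [4.3300, 2.5000]ᵀ
Result: (4.3300, 2.5000)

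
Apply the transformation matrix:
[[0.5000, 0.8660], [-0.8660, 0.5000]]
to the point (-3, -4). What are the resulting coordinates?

Matrix multiplication:
[[0.5000, 0.8660], [-0.8660, 0.5000]] × [-3, -4]ᵀ
= [(0.5000)(-3) + (0.8660)(-4), (-0.8660)(-3) + (0.5000)(-4)]ᵀ
= [-4.9640, 0.5980]ᵀ
Result: (-4.9640, 0.5980)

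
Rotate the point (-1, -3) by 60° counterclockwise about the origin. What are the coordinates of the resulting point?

Rotation matrix for 60°: [[cos 60°, -sin 60°], [sin 60°, cos 60°]] ≈ [[0.500000, -0.866025], [0.866025, 0.500000]]
[[0.500000, -0.866025], [0.866025, 0.500000]] × [-1, -3]ᵀ ≈ [2.0981, -2.3660]ᵀ
Result: (2.0981, -2.3660)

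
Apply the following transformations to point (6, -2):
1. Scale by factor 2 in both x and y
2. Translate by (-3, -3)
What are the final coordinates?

Step 1: Scale (6, -2) by 2 → (12, -4)
Step 2: Translate by (-3, -3) → (9, -7)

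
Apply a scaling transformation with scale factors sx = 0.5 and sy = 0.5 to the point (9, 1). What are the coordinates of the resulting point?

Scaling matrix:
[[0.50, 0], [0, 0.50]]
Result: (9 × 0.5, 1 × 0.5) = (4.5, 0.5)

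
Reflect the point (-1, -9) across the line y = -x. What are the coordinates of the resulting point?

Reflection across line y = -x: (-1, -9) → (9, 1)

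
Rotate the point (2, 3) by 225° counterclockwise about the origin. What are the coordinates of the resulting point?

Rotation matrix for 225°: [[cos 225°, -sin 225°], [sin 225°, cos 225°]] ≈ [[-0.707107, 0.707107], [-0.707107, -0.707107]]
[[-0.707107, 0.707107], [-0.707107, -0.707107]] × [2, 3]ᵀ ≈ [0.7071, -3.5355]ᵀ
Result: (0.7071, -3.5355)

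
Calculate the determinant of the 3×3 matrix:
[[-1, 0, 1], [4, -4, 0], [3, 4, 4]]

Expansion along first row:
det = -1·det([[-4,0],[4,4]]) - 0·det([[4,0],[3,4]]) + 1·det([[4,-4],[3,4]])
    = -1·(-4·4 - 0·4) - 0·(4·4 - 0·3) + 1·(4·4 - -4·3)
    = -1·-16 - 0·16 + 1·28
    = 16 + 0 + 28 = 44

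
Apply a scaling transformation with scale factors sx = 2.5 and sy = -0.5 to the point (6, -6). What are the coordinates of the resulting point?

Scaling matrix:
[[2.50, 0], [0, -0.50]]
Result: (6 × 2.5, -6 × -0.5) = (15, 3)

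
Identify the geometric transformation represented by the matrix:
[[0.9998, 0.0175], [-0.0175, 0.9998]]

This matrix represents: rotation by 359° counterclockwise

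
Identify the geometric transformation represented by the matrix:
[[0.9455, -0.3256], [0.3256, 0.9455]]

This matrix represents: rotation by 19° counterclockwise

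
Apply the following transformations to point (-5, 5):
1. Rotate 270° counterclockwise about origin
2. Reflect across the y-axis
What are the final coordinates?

Step 1: Rotate 270° → (5, 5)
Step 2: Reflect across y-axis → (-5, 5)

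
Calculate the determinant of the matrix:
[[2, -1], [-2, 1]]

For a 2×2 matrix [[a, b], [c, d]], det = ad - bc
det = (2)(1) - (-1)(-2) = 2 - 2 = 0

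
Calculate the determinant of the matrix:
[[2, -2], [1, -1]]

For a 2×2 matrix [[a, b], [c, d]], det = ad - bc
det = (2)(-1) - (-2)(1) = -2 - -2 = 0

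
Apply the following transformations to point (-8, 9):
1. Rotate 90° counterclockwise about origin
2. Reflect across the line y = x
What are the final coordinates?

Step 1: Rotate 90° → (-9, -8)
Step 2: Reflect across line y = x → (-8, -9)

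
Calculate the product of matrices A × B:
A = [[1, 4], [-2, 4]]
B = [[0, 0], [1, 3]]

Matrix multiplication:
C[0][0] = 1×0 + 4×1 = 4
C[0][1] = 1×0 + 4×3 = 12
C[1][0] = -2×0 + 4×1 = 4
C[1][1] = -2×0 + 4×3 = 12
Result: [[4, 12], [4, 12]]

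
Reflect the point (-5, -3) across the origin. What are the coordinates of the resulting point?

Reflection across origin: (-5, -3) → (5, 3)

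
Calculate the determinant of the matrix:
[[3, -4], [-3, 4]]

For a 2×2 matrix [[a, b], [c, d]], det = ad - bc
det = (3)(4) - (-4)(-3) = 12 - 12 = 0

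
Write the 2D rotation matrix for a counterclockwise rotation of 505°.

Rotation matrix formula: [[cos θ, -sin θ], [sin θ, cos θ]]
For θ = 505°:
cos(505°) = -0.8192
sin(505°) = 0.5736
Result: [[-0.8192, -0.5736], [0.5736, -0.8192]]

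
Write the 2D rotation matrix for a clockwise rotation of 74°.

Rotation matrix formula: [[cos θ, -sin θ], [sin θ, cos θ]]
A clockwise rotation by 74° is equivalent to a counterclockwise rotation by -74°.
For θ = -74°:
cos(-74°) = 0.2756
sin(-74°) = -0.9613
Result: [[0.2756, 0.9613], [-0.9613, 0.2756]]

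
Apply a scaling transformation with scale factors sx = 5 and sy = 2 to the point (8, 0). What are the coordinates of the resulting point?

Scaling matrix:
[[5, 0], [0, 2]]
Result: (8 × 5, 0 × 2) = (40, 0)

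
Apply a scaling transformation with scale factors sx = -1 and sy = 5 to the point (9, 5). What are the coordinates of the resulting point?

Scaling matrix:
[[-1, 0], [0, 5]]
Result: (9 × -1, 5 × 5) = (-9, 25)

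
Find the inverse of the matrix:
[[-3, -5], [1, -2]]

For [[a,b],[c,d]], inverse = (1/det)·[[d,-b],[-c,a]]
det = (-3)(-2) - (-5)(1) = 6 - -5 = 11
Inverse = (1/11)·[[-2, 5], [-1, -3]]
= [[-2/11, 5/11], [-1/11, -3/11]]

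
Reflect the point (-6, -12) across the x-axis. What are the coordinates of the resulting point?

Reflection across x-axis: (-6, -12) → (-6, 12)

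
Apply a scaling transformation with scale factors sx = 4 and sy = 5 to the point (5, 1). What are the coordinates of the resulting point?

Scaling matrix:
[[4, 0], [0, 5]]
Result: (5 × 4, 1 × 5) = (20, 5)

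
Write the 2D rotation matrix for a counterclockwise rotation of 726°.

Rotation matrix formula: [[cos θ, -sin θ], [sin θ, cos θ]]
For θ = 726°:
cos(726°) = 0.9945
sin(726°) = 0.1045
Result: [[0.9945, -0.1045], [0.1045, 0.9945]]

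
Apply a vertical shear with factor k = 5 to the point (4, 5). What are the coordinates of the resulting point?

Shear matrix for vertical shear with factor k = 5:
[[1, 0], [5, 1]]
Result: (4, 5) → (4, 25)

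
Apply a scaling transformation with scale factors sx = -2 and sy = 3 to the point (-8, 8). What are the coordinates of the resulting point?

Scaling matrix:
[[-2, 0], [0, 3]]
Result: (-8 × -2, 8 × 3) = (16, 24)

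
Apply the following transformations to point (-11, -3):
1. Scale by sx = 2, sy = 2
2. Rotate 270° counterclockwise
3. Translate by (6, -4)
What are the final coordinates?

Step 1: Scale → (-22, -6)
Step 2: Rotate 270° → (-6, 22)
Step 3: Translate → (0, 18)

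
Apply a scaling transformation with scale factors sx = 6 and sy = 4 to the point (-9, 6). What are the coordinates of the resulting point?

Scaling matrix:
[[6, 0], [0, 4]]
Result: (-9 × 6, 6 × 4) = (-54, 24)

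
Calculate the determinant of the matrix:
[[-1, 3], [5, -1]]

For a 2×2 matrix [[a, b], [c, d]], det = ad - bc
det = (-1)(-1) - (3)(5) = 1 - 15 = -14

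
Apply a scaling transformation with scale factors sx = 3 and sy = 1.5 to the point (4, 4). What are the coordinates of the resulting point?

Scaling matrix:
[[3, 0], [0, 1.50]]
Result: (4 × 3, 4 × 1.5) = (12, 6)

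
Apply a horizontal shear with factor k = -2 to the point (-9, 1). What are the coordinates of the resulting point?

Shear matrix for horizontal shear with factor k = -2:
[[1, -2], [0, 1]]
Result: (-9, 1) → (-11, 1)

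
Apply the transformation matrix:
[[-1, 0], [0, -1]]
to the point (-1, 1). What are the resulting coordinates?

Matrix multiplication:
[[-1, 0], [0, -1]] × [-1, 1]ᵀ
= [(-1)(-1) + (0)(1), (0)(-1) + (-1)(1)]ᵀ
= [1, -1]ᵀ
Result: (1, -1)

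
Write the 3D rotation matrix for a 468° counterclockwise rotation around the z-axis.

Rotation matrix for counterclockwise 468° around z-axis:
cos(468°) = -0.3090, sin(468°) = 0.9511
Result: [[-0.3090, -0.9511, 0], [0.9511, -0.3090, 0], [0, 0, 1]]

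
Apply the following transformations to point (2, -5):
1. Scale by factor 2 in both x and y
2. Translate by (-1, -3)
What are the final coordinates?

Step 1: Scale (2, -5) by 2 → (4, -10)
Step 2: Translate by (-1, -3) → (3, -13)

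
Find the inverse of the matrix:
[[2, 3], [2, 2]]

For [[a,b],[c,d]], inverse = (1/det)·[[d,-b],[-c,a]]
det = (2)(2) - (3)(2) = 4 - 6 = -2
Inverse = (1/-2)·[[2, -3], [-2, 2]]
= [[-1, 3/2], [1, -1]]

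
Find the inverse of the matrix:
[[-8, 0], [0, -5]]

For [[a,b],[c,d]], inverse = (1/det)·[[d,-b],[-c,a]]
det = (-8)(-5) - (0)(0) = 40 - 0 = 40
Inverse = (1/40)·[[-5, 0], [0, -8]]
= [[-1/8, 0], [0, -1/5]]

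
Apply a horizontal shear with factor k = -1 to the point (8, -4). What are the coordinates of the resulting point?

Shear matrix for horizontal shear with factor k = -1:
[[1, -1], [0, 1]]
Result: (8, -4) → (12, -4)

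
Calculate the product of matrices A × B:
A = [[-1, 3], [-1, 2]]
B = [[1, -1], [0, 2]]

Matrix multiplication:
C[0][0] = -1×1 + 3×0 = -1
C[0][1] = -1×-1 + 3×2 = 7
C[1][0] = -1×1 + 2×0 = -1
C[1][1] = -1×-1 + 2×2 = 5
Result: [[-1, 7], [-1, 5]]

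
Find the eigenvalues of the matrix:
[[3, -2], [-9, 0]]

Characteristic equation: det(A - λI) = 0
λ² - (trace)λ + (det) = 0
trace = 3 + 0 = 3, det = (3)(0) - (-2)(-9) = -18
λ² - (3)λ + (-18) = 0
λ = (3 ± √((3)² - 4·(-18))) / 2 = (3 ± √81) / 2
Solving: λ = -3, 6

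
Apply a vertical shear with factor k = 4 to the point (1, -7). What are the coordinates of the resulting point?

Shear matrix for vertical shear with factor k = 4:
[[1, 0], [4, 1]]
Result: (1, -7) → (1, -3)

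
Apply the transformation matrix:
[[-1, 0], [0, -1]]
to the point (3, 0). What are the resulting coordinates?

Matrix multiplication:
[[-1, 0], [0, -1]] × [3, 0]ᵀ
= [(-1)(3) + (0)(0), (0)(3) + (-1)(0)]ᵀ
= [-3, 0]ᵀ
Result: (-3, 0)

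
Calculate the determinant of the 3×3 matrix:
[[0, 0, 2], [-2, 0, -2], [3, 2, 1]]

Expansion along first row:
det = 0·det([[0,-2],[2,1]]) - 0·det([[-2,-2],[3,1]]) + 2·det([[-2,0],[3,2]])
    = 0·(0·1 - -2·2) - 0·(-2·1 - -2·3) + 2·(-2·2 - 0·3)
    = 0·4 - 0·4 + 2·-4
    = 0 + 0 + -8 = -8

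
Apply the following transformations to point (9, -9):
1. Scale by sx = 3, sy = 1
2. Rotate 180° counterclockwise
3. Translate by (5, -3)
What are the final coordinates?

Step 1: Scale → (27, -9)
Step 2: Rotate 180° → (-27, 9)
Step 3: Translate → (-22, 6)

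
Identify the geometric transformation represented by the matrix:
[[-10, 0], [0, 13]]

This matrix represents: non-uniform scaling by sx = -10, sy = 13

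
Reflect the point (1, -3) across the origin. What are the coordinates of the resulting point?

Reflection across origin: (1, -3) → (-1, 3)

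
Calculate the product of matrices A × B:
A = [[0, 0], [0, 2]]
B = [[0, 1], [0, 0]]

Matrix multiplication:
C[0][0] = 0×0 + 0×0 = 0
C[0][1] = 0×1 + 0×0 = 0
C[1][0] = 0×0 + 2×0 = 0
C[1][1] = 0×1 + 2×0 = 0
Result: [[0, 0], [0, 0]]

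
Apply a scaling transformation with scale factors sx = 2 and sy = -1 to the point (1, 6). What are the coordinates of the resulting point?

Scaling matrix:
[[2, 0], [0, -1]]
Result: (1 × 2, 6 × -1) = (2, -6)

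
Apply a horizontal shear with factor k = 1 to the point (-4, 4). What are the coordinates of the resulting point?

Shear matrix for horizontal shear with factor k = 1:
[[1, 1], [0, 1]]
Result: (-4, 4) → (0, 4)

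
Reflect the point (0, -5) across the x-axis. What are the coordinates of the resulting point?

Reflection across x-axis: (0, -5) → (0, 5)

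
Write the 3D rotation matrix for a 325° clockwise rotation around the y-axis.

Rotation matrix for clockwise 325° around y-axis:
A clockwise rotation by 325° is a counterclockwise rotation by -325°.
cos(-325°) = 0.8192, sin(-325°) = 0.5736
Result: [[0.8192, 0, 0.5736], [0, 1, 0], [-0.5736, 0, 0.8192]]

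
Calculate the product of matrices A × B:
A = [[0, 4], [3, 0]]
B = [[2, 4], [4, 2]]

Matrix multiplication:
C[0][0] = 0×2 + 4×4 = 16
C[0][1] = 0×4 + 4×2 = 8
C[1][0] = 3×2 + 0×4 = 6
C[1][1] = 3×4 + 0×2 = 12
Result: [[16, 8], [6, 12]]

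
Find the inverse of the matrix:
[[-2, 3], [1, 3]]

For [[a,b],[c,d]], inverse = (1/det)·[[d,-b],[-c,a]]
det = (-2)(3) - (3)(1) = -6 - 3 = -9
Inverse = (1/-9)·[[3, -3], [-1, -2]]
= [[-1/3, 1/3], [1/9, 2/9]]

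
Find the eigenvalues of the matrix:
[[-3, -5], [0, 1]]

Characteristic equation: det(A - λI) = 0
λ² - (trace)λ + (det) = 0
trace = -3 + 1 = -2, det = (-3)(1) - (-5)(0) = -3
λ² - (-2)λ + (-3) = 0
λ = (-2 ± √((-2)² - 4·(-3))) / 2 = (-2 ± √16) / 2
Solving: λ = -3, 1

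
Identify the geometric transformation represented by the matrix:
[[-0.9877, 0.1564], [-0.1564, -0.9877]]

This matrix represents: rotation by 189° counterclockwise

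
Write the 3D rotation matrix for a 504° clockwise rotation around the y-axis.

Rotation matrix for clockwise 504° around y-axis:
A clockwise rotation by 504° is a counterclockwise rotation by -504°.
cos(-504°) = -0.8090, sin(-504°) = -0.5878
Result: [[-0.8090, 0, -0.5878], [0, 1, 0], [0.5878, 0, -0.8090]]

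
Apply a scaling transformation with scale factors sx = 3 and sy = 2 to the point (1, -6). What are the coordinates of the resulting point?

Scaling matrix:
[[3, 0], [0, 2]]
Result: (1 × 3, -6 × 2) = (3, -12)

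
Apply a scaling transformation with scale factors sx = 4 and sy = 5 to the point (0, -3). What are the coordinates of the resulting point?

Scaling matrix:
[[4, 0], [0, 5]]
Result: (0 × 4, -3 × 5) = (0, -15)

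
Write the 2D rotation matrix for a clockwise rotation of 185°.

Rotation matrix formula: [[cos θ, -sin θ], [sin θ, cos θ]]
A clockwise rotation by 185° is equivalent to a counterclockwise rotation by -185°.
For θ = -185°:
cos(-185°) = -0.9962
sin(-185°) = 0.0872
Result: [[-0.9962, -0.0872], [0.0872, -0.9962]]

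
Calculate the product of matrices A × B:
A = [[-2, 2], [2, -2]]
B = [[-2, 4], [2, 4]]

Matrix multiplication:
C[0][0] = -2×-2 + 2×2 = 8
C[0][1] = -2×4 + 2×4 = 0
C[1][0] = 2×-2 + -2×2 = -8
C[1][1] = 2×4 + -2×4 = 0
Result: [[8, 0], [-8, 0]]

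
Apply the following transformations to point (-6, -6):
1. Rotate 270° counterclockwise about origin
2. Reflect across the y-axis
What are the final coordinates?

Step 1: Rotate 270° → (-6, 6)
Step 2: Reflect across y-axis → (6, 6)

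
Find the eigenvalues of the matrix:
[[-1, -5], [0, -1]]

Characteristic equation: det(A - λI) = 0
λ² - (trace)λ + (det) = 0
trace = -1 + -1 = -2, det = (-1)(-1) - (-5)(0) = 1
λ² - (-2)λ + (1) = 0
λ = (-2 ± √((-2)² - 4·(1))) / 2 = (-2 ± √0) / 2
Solving: λ = -1, -1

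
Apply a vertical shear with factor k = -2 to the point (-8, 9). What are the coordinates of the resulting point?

Shear matrix for vertical shear with factor k = -2:
[[1, 0], [-2, 1]]
Result: (-8, 9) → (-8, 25)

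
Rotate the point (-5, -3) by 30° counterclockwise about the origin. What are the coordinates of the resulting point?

Rotation matrix for 30°: [[cos 30°, -sin 30°], [sin 30°, cos 30°]] ≈ [[0.866025, -0.500000], [0.500000, 0.866025]]
[[0.866025, -0.500000], [0.500000, 0.866025]] × [-5, -3]ᵀ ≈ [-2.8301, -5.0981]ᵀ
Result: (-2.8301, -5.0981)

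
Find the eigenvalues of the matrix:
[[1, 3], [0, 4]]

Characteristic equation: det(A - λI) = 0
λ² - (trace)λ + (det) = 0
trace = 1 + 4 = 5, det = (1)(4) - (3)(0) = 4
λ² - (5)λ + (4) = 0
λ = (5 ± √((5)² - 4·(4))) / 2 = (5 ± √9) / 2
Solving: λ = 1, 4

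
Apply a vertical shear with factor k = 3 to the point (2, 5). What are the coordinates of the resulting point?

Shear matrix for vertical shear with factor k = 3:
[[1, 0], [3, 1]]
Result: (2, 5) → (2, 11)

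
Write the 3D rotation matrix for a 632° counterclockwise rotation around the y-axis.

Rotation matrix for counterclockwise 632° around y-axis:
cos(632°) = 0.0349, sin(632°) = -0.9994
Result: [[0.0349, 0, -0.9994], [0, 1, 0], [0.9994, 0, 0.0349]]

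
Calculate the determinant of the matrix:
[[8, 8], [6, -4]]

For a 2×2 matrix [[a, b], [c, d]], det = ad - bc
det = (8)(-4) - (8)(6) = -32 - 48 = -80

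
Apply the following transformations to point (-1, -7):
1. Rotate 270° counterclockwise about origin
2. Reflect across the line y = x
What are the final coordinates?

Step 1: Rotate 270° → (-7, 1)
Step 2: Reflect across line y = x → (1, -7)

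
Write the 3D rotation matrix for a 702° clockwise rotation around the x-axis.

Rotation matrix for clockwise 702° around x-axis:
A clockwise rotation by 702° is a counterclockwise rotation by -702°.
cos(-702°) = 0.9511, sin(-702°) = 0.3090
Result: [[1, 0, 0], [0, 0.9511, -0.3090], [0, 0.3090, 0.9511]]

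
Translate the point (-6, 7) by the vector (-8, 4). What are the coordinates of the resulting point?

Translation by (-8, 4) (homogeneous matrix [[1, 0, -8], [0, 1, 4], [0, 0, 1]]):
x' = -6 + -8 = -14
y' = 7 + 4 = 11
Result: (-14, 11)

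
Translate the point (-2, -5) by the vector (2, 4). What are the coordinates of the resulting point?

Translation by (2, 4) (homogeneous matrix [[1, 0, 2], [0, 1, 4], [0, 0, 1]]):
x' = -2 + 2 = 0
y' = -5 + 4 = -1
Result: (0, -1)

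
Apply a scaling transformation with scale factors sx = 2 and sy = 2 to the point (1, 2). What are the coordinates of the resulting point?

Scaling matrix:
[[2, 0], [0, 2]]
Result: (1 × 2, 2 × 2) = (2, 4)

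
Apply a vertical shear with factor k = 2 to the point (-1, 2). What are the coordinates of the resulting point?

Shear matrix for vertical shear with factor k = 2:
[[1, 0], [2, 1]]
Result: (-1, 2) → (-1, 0)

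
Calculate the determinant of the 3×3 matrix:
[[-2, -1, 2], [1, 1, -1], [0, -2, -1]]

Expansion along first row:
det = -2·det([[1,-1],[-2,-1]]) - -1·det([[1,-1],[0,-1]]) + 2·det([[1,1],[0,-2]])
    = -2·(1·-1 - -1·-2) - -1·(1·-1 - -1·0) + 2·(1·-2 - 1·0)
    = -2·-3 - -1·-1 + 2·-2
    = 6 + -1 + -4 = 1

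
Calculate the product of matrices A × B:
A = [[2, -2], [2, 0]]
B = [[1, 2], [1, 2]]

Matrix multiplication:
C[0][0] = 2×1 + -2×1 = 0
C[0][1] = 2×2 + -2×2 = 0
C[1][0] = 2×1 + 0×1 = 2
C[1][1] = 2×2 + 0×2 = 4
Result: [[0, 0], [2, 4]]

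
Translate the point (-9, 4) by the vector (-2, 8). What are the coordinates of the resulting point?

Translation by (-2, 8) (homogeneous matrix [[1, 0, -2], [0, 1, 8], [0, 0, 1]]):
x' = -9 + -2 = -11
y' = 4 + 8 = 12
Result: (-11, 12)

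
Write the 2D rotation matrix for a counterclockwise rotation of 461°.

Rotation matrix formula: [[cos θ, -sin θ], [sin θ, cos θ]]
For θ = 461°:
cos(461°) = -0.1908
sin(461°) = 0.9816
Result: [[-0.1908, -0.9816], [0.9816, -0.1908]]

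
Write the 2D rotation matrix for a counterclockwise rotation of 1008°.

Rotation matrix formula: [[cos θ, -sin θ], [sin θ, cos θ]]
For θ = 1008°:
cos(1008°) = 0.3090
sin(1008°) = -0.9511
Result: [[0.3090, 0.9511], [-0.9511, 0.3090]]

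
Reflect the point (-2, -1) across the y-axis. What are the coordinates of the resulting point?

Reflection across y-axis: (-2, -1) → (2, -1)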